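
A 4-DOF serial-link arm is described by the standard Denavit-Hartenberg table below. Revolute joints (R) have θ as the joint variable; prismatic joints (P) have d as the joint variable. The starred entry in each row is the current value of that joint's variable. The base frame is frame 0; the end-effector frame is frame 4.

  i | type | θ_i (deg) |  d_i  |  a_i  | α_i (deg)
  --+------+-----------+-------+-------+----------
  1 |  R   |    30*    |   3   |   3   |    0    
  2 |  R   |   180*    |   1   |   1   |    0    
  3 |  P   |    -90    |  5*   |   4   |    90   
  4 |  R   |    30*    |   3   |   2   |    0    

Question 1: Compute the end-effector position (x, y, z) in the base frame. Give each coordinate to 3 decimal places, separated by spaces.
after link 1: o_1 = (2.5981, 1.5000, 3.0000)
after link 2: o_2 = (1.7321, 1.0000, 4.0000)
after link 3: o_3 = (-0.2679, 4.4641, 9.0000)
after link 4: o_4 = (1.4641, 7.4641, 10.0000)

1.464 7.464 10.000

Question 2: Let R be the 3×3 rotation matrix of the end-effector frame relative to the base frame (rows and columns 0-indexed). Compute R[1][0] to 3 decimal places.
End-effector x-axis (col 0 of R) = (-0.4330,0.7500,0.5000)
R[1][0] = 0.7500

0.750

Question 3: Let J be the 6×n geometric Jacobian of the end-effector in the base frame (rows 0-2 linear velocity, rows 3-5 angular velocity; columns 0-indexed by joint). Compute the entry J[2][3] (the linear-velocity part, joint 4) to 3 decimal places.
axis z_3 = (0.8660,0.5000,0.0000); lever o_n−o_3 = (1.7321,3.0000,1.0000)
cross product → J_v[:, 3] = (0.5000,-0.8660,1.7321)
J_ω[:, 3] = z_3
entry J[2][3] = 1.7321

1.732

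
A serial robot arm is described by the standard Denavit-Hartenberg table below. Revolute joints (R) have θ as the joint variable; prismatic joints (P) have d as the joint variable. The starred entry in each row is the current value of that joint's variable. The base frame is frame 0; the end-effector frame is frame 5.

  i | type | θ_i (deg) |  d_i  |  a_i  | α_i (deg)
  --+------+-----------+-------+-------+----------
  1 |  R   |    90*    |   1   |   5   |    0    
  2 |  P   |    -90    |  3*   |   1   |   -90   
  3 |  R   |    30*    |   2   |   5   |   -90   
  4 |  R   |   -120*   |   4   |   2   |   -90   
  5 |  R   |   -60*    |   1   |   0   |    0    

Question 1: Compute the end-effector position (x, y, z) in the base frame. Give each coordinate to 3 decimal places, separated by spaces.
after link 1: o_1 = (0.0000, 5.0000, 1.0000)
after link 2: o_2 = (1.0000, 5.0000, 4.0000)
after link 3: o_3 = (5.3301, 7.0000, 1.5000)
after link 4: o_4 = (2.4641, 8.7321, -1.4641)
after link 5: o_5 = (3.2141, 9.2321, -1.8971)

3.214 9.232 -1.897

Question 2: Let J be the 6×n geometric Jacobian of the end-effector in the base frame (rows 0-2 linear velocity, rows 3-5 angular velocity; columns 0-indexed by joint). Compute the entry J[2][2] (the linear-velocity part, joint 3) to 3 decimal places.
axis z_2 = (0.0000,1.0000,0.0000); lever o_n−o_2 = (2.2141,4.2321,-5.8971)
cross product → J_v[:, 2] = (-5.8971,0.0000,-2.2141)
J_ω[:, 2] = z_2
entry J[2][2] = -2.2141

-2.214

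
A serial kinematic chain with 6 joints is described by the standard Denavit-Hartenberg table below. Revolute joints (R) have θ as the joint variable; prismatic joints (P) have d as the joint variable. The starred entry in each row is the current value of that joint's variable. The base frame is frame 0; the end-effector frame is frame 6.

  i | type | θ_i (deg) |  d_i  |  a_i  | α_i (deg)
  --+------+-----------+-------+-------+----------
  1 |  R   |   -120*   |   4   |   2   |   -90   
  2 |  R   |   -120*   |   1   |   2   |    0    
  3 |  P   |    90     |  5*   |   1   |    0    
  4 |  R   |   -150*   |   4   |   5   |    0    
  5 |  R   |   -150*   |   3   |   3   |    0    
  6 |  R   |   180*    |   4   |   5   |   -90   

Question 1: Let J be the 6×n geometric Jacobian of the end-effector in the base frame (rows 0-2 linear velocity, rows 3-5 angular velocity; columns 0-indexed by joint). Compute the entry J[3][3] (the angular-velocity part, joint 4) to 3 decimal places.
axis z_3 = (0.8660,-0.5000,0.0000); lever o_n−o_3 = (12.8923,0.3301,1.0000)
cross product → J_v[:, 3] = (-0.5000,-0.8660,6.7321)
J_ω[:, 3] = z_3
entry J[3][3] = 0.8660

0.866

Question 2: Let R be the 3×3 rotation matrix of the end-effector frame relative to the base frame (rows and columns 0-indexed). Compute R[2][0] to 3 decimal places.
0.500

End-effector x-axis (col 0 of R) = (0.4330,0.7500,0.5000)
R[2][0] = 0.5000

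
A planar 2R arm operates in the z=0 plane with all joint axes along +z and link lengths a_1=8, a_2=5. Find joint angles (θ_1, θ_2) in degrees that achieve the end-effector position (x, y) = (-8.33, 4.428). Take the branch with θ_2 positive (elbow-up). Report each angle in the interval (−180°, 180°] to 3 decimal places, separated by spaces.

cos θ_2 = (88.9961−8²−5²)/(2·8·5) = -0.0000; θ_2 = 90.0028° (elbow-up)
β = atan2(4.4280,-8.3300) = 152.0061°; ψ = atan2(5.0000,7.9998) = 32.0062°
θ_1 = β − ψ = 119.9999°

120.000 90.003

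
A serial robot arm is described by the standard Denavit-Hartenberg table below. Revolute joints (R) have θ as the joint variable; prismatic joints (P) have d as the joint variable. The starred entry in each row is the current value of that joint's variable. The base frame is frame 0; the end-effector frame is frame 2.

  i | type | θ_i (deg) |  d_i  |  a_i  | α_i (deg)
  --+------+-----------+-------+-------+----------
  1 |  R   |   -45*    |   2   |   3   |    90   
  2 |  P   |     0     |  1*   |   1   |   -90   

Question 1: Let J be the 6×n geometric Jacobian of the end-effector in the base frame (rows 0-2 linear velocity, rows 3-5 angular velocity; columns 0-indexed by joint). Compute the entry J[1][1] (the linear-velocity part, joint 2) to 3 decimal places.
prismatic axis z_1 = (-0.7071,-0.7071,0.0000)
J_v[:, 1] = z_1; J_ω[:, 1] = (0,0,0)
entry J[1][1] = -0.7071

-0.707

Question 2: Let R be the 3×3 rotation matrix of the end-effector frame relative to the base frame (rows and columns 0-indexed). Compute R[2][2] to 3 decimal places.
1.000

End-effector z-axis (col 2 of R) = (0.0000,0.0000,1.0000)
R[2][2] = 1.0000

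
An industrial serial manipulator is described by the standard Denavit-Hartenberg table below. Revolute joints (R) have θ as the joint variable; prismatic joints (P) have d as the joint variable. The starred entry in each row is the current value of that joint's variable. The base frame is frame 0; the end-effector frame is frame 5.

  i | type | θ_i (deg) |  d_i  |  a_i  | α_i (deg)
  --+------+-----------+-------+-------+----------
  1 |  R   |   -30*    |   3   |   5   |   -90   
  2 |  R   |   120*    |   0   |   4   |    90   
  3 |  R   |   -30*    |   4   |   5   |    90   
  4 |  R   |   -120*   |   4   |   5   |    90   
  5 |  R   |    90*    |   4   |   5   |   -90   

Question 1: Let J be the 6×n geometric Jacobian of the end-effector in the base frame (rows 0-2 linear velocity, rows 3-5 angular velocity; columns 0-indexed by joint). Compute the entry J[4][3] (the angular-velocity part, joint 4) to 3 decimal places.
axis z_3 = (-0.2165,-0.8750,0.4330); lever o_n−o_3 = (0.0314,-5.5748,9.5353)
cross product → J_v[:, 3] = (-5.9294,2.0780,1.2345)
J_ω[:, 3] = z_3
entry J[4][3] = -0.8750

-0.875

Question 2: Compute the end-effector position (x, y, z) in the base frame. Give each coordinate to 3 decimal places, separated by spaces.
2.504 -9.889 3.321

after link 1: o_1 = (4.3301, -2.5000, 3.0000)
after link 2: o_2 = (2.5981, -1.5000, -0.4641)
after link 3: o_3 = (2.4731, -4.3146, -6.2141)
after link 4: o_4 = (-0.0780, -5.3983, -0.4420)
after link 5: o_5 = (2.5045, -9.8893, 3.3212)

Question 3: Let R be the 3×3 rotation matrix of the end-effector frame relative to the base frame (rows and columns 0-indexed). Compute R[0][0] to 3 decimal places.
-0.217

End-effector x-axis (col 0 of R) = (-0.2165,-0.8750,0.4330)
R[0][0] = -0.2165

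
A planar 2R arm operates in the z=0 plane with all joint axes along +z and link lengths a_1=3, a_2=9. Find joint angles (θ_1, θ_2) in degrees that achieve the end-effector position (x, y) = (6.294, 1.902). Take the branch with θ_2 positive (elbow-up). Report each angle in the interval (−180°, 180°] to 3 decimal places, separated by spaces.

cos θ_2 = (43.2320−3²−9²)/(2·3·9) = -0.8661; θ_2 = 150.0055° (elbow-up)
β = atan2(1.9020,6.2940) = 16.8144°; ψ = atan2(4.4993,-4.7947) = 136.8205°
θ_1 = β − ψ = -120.0061°

-120.006 150.005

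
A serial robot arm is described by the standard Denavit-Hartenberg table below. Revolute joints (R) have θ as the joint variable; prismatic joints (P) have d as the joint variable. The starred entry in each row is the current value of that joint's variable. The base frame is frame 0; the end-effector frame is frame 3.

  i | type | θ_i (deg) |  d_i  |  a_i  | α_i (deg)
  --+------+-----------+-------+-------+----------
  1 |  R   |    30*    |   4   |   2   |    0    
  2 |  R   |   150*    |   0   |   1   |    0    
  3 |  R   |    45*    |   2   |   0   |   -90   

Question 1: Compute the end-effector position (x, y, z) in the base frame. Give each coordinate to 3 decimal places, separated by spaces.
0.732 1.000 6.000

after link 1: o_1 = (1.7321, 1.0000, 4.0000)
after link 2: o_2 = (0.7321, 1.0000, 4.0000)
after link 3: o_3 = (0.7321, 1.0000, 6.0000)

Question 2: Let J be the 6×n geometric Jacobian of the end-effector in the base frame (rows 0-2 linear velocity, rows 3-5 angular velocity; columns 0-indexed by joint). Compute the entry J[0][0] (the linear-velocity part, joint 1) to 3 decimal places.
axis z_0 = ẑ; lever o_n−o_0 = (0.7321,1.0000,6.0000)
cross product → J_v[:, 0] = (-1.0000,0.7321,0.0000)
J_ω[:, 0] = z_0
entry J[0][0] = -1.0000

-1.000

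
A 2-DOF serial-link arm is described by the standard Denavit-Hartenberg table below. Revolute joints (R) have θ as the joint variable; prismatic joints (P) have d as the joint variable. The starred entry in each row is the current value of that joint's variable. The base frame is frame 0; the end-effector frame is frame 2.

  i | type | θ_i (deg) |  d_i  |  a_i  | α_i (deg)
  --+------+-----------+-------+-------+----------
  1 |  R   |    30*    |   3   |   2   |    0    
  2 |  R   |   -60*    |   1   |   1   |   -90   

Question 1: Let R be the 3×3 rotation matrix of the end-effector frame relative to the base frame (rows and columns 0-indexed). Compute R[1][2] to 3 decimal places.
0.866

End-effector z-axis (col 2 of R) = (0.5000,0.8660,0.0000)
R[1][2] = 0.8660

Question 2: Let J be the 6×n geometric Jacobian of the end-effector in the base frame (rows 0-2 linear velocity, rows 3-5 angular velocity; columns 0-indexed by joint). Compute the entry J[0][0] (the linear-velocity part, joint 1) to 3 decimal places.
-0.500

axis z_0 = ẑ; lever o_n−o_0 = (2.5981,0.5000,4.0000)
cross product → J_v[:, 0] = (-0.5000,2.5981,0.0000)
J_ω[:, 0] = z_0
entry J[0][0] = -0.5000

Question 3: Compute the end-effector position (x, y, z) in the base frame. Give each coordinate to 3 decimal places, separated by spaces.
after link 1: o_1 = (1.7321, 1.0000, 3.0000)
after link 2: o_2 = (2.5981, 0.5000, 4.0000)

2.598 0.500 4.000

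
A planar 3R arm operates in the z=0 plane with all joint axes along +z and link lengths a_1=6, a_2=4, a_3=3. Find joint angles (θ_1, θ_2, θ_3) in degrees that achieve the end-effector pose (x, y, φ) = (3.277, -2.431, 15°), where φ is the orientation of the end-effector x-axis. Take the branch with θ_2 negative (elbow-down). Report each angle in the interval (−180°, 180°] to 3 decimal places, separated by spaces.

-44.994 -149.998 -150.008

wrist centre = target − a_3·(cos φ, sin φ) = (0.3792, -3.2075)
cos θ_2 = (10.4316−6²−4²)/(2·6·4) = -0.8660; θ_2 = -149.9981° (elbow-down)
β = atan2(-3.2075,0.3792) = -83.2571°; ψ = atan2(-2.0001,2.5360) = -38.2629°
θ_1 = β − ψ = -44.9943°
θ_3 = φ − θ_1 − θ_2 = -150.0077° (wrapped to (-180°,180°])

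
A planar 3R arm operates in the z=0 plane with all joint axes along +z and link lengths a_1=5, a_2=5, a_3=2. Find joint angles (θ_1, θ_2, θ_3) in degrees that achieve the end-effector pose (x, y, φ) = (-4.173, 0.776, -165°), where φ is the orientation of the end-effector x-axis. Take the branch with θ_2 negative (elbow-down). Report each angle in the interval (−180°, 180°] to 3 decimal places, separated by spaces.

wrist centre = target − a_3·(cos φ, sin φ) = (-2.2411, 1.2936)
cos θ_2 = (6.6962−5²−5²)/(2·5·5) = -0.8661; θ_2 = -150.0057° (elbow-down)
β = atan2(1.2936,-2.2411) = 150.0056°; ψ = atan2(-2.4996,0.6696) = -75.0028°
θ_1 = β − ψ = 225.0084°
θ_3 = φ − θ_1 − θ_2 = 119.9973° (wrapped to (-180°,180°])

-134.992 -150.006 119.997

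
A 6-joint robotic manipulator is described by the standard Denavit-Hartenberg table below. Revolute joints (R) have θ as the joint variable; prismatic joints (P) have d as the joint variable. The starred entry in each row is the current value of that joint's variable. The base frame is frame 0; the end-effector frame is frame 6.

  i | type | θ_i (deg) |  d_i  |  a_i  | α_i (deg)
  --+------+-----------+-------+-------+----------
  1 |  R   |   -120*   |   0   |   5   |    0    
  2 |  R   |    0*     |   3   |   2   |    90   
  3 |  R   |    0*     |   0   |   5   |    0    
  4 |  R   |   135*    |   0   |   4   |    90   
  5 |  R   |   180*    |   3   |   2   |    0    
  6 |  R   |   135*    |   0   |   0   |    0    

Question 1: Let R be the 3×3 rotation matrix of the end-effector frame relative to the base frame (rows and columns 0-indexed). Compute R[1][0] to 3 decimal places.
0.079

End-effector x-axis (col 0 of R) = (0.8624,0.0795,0.5000)
R[1][0] = 0.0795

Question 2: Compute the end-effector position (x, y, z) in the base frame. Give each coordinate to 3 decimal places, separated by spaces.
-6.354 -11.005 6.536

after link 1: o_1 = (-2.5000, -4.3301, 0.0000)
after link 2: o_2 = (-3.5000, -6.0622, 3.0000)
after link 3: o_3 = (-6.0000, -10.3923, 3.0000)
after link 4: o_4 = (-4.5858, -7.9428, 5.8284)
after link 5: o_5 = (-6.3536, -11.0047, 6.5355)
after link 6: o_6 = (-6.3536, -11.0047, 6.5355)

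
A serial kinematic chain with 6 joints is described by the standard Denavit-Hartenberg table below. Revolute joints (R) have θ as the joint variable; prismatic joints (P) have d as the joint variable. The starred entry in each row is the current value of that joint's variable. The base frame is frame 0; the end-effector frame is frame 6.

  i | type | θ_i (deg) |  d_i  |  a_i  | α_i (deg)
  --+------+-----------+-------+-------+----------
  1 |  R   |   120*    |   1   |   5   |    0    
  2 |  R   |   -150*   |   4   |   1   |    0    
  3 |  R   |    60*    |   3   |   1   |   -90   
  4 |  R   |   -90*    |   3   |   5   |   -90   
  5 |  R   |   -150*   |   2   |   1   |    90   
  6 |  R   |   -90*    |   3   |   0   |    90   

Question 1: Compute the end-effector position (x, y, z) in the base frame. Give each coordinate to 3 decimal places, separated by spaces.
0.513 6.111 10.634

after link 1: o_1 = (-2.5000, 4.3301, 1.0000)
after link 2: o_2 = (-1.6340, 3.8301, 5.0000)
after link 3: o_3 = (-0.7679, 4.3301, 8.0000)
after link 4: o_4 = (-2.2679, 6.9282, 13.0000)
after link 5: o_5 = (-0.7859, 8.3612, 12.1340)
after link 6: o_6 = (0.5131, 6.1112, 10.6340)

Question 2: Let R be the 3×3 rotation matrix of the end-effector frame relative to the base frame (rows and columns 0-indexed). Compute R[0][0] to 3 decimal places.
-0.866

End-effector x-axis (col 0 of R) = (-0.8660,-0.5000,-0.0000)
R[0][0] = -0.8660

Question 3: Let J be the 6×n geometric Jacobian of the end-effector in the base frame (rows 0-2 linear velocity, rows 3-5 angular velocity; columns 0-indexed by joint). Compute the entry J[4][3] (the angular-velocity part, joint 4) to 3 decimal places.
axis z_3 = (-0.5000,0.8660,0.0000); lever o_n−o_3 = (1.2811,1.7811,2.6340)
cross product → J_v[:, 3] = (2.2811,1.3170,-2.0000)
J_ω[:, 3] = z_3
entry J[4][3] = 0.8660

0.866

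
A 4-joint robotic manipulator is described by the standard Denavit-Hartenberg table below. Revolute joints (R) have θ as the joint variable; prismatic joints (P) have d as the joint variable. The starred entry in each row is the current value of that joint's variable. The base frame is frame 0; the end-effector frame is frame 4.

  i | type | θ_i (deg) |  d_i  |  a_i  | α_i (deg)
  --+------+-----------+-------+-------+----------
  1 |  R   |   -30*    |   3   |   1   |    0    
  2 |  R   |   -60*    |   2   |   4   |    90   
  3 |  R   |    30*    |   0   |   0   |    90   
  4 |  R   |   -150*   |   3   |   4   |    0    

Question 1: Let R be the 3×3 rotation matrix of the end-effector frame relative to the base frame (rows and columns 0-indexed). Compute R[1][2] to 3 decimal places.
End-effector z-axis (col 2 of R) = (-0.0000,-0.5000,-0.8660)
R[1][2] = -0.5000

-0.500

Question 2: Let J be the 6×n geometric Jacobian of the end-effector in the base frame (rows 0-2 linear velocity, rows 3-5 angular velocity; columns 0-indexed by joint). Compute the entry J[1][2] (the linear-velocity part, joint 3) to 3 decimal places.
axis z_2 = (-1.0000,-0.0000,0.0000); lever o_n−o_2 = (2.0000,1.5000,-4.3301)
cross product → J_v[:, 2] = (0.0000,-4.3301,-1.5000)
J_ω[:, 2] = z_2
entry J[1][2] = -4.3301

-4.330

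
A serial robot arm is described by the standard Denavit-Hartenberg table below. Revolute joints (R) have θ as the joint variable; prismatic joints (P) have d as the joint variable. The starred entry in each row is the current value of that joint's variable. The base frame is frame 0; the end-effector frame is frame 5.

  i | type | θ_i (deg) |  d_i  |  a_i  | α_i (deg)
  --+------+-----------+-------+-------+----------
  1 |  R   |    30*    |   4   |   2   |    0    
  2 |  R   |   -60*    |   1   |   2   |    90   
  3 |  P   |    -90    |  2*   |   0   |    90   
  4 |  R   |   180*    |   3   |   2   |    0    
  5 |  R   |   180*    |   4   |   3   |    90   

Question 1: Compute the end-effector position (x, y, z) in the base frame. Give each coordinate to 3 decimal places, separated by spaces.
after link 1: o_1 = (1.7321, 1.0000, 4.0000)
after link 2: o_2 = (3.4641, -0.0000, 5.0000)
after link 3: o_3 = (2.4641, -1.7321, 5.0000)
after link 4: o_4 = (-0.1340, -0.2321, 7.0000)
after link 5: o_5 = (-3.5981, 1.7679, 4.0000)

-3.598 1.768 4.000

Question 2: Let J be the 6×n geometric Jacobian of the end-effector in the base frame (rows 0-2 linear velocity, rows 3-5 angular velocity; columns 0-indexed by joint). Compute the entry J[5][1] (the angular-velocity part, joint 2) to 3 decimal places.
1.000

axis z_1 = (0.0000,0.0000,1.0000); lever o_n−o_1 = (-5.3301,0.7679,-0.0000)
cross product → J_v[:, 1] = (-0.7679,-5.3301,0.0000)
J_ω[:, 1] = z_1
entry J[5][1] = 1.0000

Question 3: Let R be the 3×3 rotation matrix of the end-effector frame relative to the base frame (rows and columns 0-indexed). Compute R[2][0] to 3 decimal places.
End-effector x-axis (col 0 of R) = (0.0000,0.0000,-1.0000)
R[2][0] = -1.0000

-1.000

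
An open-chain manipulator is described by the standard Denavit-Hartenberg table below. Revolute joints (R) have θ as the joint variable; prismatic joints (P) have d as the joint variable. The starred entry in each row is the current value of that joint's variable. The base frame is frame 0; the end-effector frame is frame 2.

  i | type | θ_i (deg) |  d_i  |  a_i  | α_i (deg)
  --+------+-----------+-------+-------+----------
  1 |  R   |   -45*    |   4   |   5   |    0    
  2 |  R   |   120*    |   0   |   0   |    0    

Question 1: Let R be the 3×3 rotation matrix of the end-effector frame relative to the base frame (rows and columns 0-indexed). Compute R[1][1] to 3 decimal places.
0.259

End-effector y-axis (col 1 of R) = (-0.9659,0.2588,0.0000)
R[1][1] = 0.2588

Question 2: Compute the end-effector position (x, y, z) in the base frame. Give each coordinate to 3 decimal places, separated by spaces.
after link 1: o_1 = (3.5355, -3.5355, 4.0000)
after link 2: o_2 = (3.5355, -3.5355, 4.0000)

3.536 -3.536 4.000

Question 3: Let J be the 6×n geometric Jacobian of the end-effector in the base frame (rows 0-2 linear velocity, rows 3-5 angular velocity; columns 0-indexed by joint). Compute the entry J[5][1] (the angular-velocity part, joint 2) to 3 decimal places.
axis z_1 = (0.0000,0.0000,1.0000); lever o_n−o_1 = (0.0000,0.0000,0.0000)
cross product → J_v[:, 1] = (0.0000,0.0000,0.0000)
J_ω[:, 1] = z_1
entry J[5][1] = 1.0000

1.000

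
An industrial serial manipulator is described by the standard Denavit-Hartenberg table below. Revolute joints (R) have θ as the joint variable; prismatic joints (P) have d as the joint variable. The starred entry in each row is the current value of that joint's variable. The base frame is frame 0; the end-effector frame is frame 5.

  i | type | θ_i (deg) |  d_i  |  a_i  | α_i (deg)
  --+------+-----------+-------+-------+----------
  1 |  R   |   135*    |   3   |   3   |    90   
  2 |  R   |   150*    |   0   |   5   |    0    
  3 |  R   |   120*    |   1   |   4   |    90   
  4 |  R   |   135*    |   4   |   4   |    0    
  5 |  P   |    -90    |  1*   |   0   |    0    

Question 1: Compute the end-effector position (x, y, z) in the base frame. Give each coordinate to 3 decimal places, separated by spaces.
7.183 -1.769 4.328

after link 1: o_1 = (-2.1213, 2.1213, 3.0000)
after link 2: o_2 = (0.9405, -0.9405, 5.5000)
after link 3: o_3 = (1.6476, -0.2334, 1.5000)
after link 4: o_4 = (6.4761, -1.0619, 4.3284)
after link 5: o_5 = (7.1832, -1.7690, 4.3284)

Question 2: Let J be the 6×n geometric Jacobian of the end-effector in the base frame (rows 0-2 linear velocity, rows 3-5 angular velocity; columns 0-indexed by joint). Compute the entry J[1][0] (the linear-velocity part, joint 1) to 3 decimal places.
7.183

axis z_0 = ẑ; lever o_n−o_0 = (7.1832,-1.7690,4.3284)
cross product → J_v[:, 0] = (1.7690,7.1832,-0.0000)
J_ω[:, 0] = z_0
entry J[1][0] = 7.1832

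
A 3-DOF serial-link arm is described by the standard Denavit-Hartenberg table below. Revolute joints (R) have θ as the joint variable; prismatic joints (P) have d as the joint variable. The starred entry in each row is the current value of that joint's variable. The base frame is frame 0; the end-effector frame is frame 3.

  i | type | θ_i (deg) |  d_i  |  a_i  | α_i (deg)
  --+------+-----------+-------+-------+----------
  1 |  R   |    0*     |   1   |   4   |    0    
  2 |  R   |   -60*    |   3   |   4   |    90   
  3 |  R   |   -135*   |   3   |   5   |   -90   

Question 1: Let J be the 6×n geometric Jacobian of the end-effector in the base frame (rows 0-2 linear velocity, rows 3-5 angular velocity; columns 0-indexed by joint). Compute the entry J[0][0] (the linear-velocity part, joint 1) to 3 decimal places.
1.902

axis z_0 = ẑ; lever o_n−o_0 = (1.6342,-1.9022,0.4645)
cross product → J_v[:, 0] = (1.9022,1.6342,-0.0000)
J_ω[:, 0] = z_0
entry J[0][0] = 1.9022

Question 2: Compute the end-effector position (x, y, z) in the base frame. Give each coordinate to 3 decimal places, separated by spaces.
1.634 -1.902 0.464

after link 1: o_1 = (4.0000, 0.0000, 1.0000)
after link 2: o_2 = (6.0000, -3.4641, 4.0000)
after link 3: o_3 = (1.6342, -1.9022, 0.4645)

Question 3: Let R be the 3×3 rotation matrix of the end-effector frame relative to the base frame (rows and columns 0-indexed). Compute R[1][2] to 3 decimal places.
-0.612

End-effector z-axis (col 2 of R) = (0.3536,-0.6124,-0.7071)
R[1][2] = -0.6124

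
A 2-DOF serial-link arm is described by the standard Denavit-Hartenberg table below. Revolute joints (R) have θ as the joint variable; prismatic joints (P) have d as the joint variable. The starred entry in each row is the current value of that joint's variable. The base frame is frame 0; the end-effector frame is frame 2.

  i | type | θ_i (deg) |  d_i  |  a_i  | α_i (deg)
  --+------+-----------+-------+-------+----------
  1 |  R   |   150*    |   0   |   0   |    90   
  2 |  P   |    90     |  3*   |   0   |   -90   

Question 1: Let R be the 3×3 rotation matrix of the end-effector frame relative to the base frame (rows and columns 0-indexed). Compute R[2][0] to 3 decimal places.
End-effector x-axis (col 0 of R) = (-0.0000,-0.0000,1.0000)
R[2][0] = 1.0000

1.000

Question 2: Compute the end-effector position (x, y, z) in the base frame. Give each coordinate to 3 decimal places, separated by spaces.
after link 1: o_1 = (0.0000, 0.0000, 0.0000)
after link 2: o_2 = (1.5000, 2.5981, 0.0000)

1.500 2.598 0.000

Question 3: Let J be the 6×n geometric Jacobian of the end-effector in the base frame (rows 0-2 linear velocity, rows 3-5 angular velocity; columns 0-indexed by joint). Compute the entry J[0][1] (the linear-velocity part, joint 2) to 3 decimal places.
prismatic axis z_1 = (0.5000,0.8660,0.0000)
J_v[:, 1] = z_1; J_ω[:, 1] = (0,0,0)
entry J[0][1] = 0.5000

0.500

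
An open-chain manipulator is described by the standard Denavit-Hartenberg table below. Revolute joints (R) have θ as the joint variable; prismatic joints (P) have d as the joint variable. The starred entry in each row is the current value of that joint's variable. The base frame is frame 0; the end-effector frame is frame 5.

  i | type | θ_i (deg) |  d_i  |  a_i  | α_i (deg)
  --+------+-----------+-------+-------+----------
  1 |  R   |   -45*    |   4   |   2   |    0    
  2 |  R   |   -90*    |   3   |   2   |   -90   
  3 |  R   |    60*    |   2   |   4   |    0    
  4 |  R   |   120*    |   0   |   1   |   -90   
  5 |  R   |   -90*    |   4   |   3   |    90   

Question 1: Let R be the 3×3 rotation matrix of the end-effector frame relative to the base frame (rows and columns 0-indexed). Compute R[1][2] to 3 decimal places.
End-effector z-axis (col 2 of R) = (-0.7071,-0.7071,0.0000)
R[1][2] = -0.7071

-0.707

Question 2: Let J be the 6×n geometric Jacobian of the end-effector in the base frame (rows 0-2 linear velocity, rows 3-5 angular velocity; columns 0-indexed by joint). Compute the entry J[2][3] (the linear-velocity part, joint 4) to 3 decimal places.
1.000

axis z_3 = (0.7071,-0.7071,0.0000); lever o_n−o_3 = (2.8284,-1.4142,4.0000)
cross product → J_v[:, 3] = (-2.8284,-2.8284,1.0000)
J_ω[:, 3] = z_3
entry J[2][3] = 1.0000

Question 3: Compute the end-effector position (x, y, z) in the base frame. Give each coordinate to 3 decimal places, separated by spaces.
2.828 -7.071 7.536

after link 1: o_1 = (1.4142, -1.4142, 4.0000)
after link 2: o_2 = (0.0000, -2.8284, 7.0000)
after link 3: o_3 = (0.0000, -5.6569, 3.5359)
after link 4: o_4 = (0.7071, -4.9497, 3.5359)
after link 5: o_5 = (2.8284, -7.0711, 7.5359)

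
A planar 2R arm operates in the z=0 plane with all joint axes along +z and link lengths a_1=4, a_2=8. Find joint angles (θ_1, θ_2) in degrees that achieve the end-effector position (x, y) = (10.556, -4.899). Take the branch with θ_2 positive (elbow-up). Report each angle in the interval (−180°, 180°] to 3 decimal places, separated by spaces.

cos θ_2 = (135.4293−4²−8²)/(2·4·8) = 0.8661; θ_2 = 29.9934° (elbow-up)
β = atan2(-4.8990,10.5560) = -24.8958°; ψ = atan2(3.9992,10.9287) = 20.0994°
θ_1 = β − ψ = -44.9952°

-44.995 29.993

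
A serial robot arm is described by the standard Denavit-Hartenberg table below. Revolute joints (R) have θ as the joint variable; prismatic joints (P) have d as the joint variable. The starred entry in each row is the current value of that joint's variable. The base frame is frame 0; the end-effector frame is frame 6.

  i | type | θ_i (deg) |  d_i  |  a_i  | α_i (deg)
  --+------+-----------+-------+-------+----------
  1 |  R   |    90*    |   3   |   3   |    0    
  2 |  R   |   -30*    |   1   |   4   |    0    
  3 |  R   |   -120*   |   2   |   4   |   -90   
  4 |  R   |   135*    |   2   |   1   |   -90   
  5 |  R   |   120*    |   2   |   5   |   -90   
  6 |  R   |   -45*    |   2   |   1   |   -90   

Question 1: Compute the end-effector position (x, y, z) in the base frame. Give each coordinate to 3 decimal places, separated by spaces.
after link 1: o_1 = (0.0000, 3.0000, 3.0000)
after link 2: o_2 = (2.0000, 6.4641, 4.0000)
after link 3: o_3 = (4.0000, 3.0000, 6.0000)
after link 4: o_4 = (5.3785, 4.6124, 5.2929)
after link 5: o_5 = (1.8053, 2.1411, 8.4749)
after link 6: o_6 = (2.6283, 1.4908, 10.4496)

2.628 1.491 10.450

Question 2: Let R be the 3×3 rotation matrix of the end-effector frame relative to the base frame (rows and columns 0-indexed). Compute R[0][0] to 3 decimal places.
End-effector x-axis (col 0 of R) = (-0.6553,-0.0897,0.7500)
R[0][0] = -0.6553

-0.655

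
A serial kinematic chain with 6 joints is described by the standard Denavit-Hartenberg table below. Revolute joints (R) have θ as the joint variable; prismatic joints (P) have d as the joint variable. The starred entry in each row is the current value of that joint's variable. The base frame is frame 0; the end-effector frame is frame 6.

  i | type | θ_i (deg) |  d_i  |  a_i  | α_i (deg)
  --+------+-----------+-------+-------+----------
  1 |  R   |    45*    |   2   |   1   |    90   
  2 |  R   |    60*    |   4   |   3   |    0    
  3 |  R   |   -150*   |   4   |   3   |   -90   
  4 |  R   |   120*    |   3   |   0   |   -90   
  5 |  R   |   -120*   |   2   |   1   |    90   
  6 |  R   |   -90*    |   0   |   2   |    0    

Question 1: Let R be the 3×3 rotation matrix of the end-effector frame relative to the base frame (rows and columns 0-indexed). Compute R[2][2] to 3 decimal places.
End-effector z-axis (col 2 of R) = (0.1768,-0.8839,-0.4330)
R[2][2] = -0.4330

-0.433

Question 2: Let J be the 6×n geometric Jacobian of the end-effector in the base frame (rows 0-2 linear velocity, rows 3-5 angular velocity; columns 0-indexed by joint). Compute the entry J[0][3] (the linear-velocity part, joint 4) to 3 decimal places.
-0.177

axis z_3 = (0.7071,0.7071,-0.0000); lever o_n−o_3 = (3.0399,2.4275,-0.2500)
cross product → J_v[:, 3] = (-0.1768,0.1768,-0.4330)
J_ω[:, 3] = z_3
entry J[0][3] = -0.1768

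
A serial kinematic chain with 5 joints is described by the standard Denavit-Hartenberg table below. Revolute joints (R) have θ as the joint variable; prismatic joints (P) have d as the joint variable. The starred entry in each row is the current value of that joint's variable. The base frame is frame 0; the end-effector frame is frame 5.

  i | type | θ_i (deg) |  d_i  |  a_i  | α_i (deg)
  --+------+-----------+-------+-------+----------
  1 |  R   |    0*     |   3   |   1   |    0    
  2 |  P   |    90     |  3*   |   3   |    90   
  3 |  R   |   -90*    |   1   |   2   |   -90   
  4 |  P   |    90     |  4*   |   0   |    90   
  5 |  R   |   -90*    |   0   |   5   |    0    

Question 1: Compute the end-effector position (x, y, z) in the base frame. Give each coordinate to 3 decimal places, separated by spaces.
after link 1: o_1 = (1.0000, 0.0000, 3.0000)
after link 2: o_2 = (1.0000, 3.0000, 6.0000)
after link 3: o_3 = (2.0000, 3.0000, 4.0000)
after link 4: o_4 = (2.0000, 7.0000, 4.0000)
after link 5: o_5 = (2.0000, 2.0000, 4.0000)

2.000 2.000 4.000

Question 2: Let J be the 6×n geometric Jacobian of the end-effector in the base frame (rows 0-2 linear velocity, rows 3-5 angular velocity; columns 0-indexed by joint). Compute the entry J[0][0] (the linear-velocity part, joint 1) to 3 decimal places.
axis z_0 = ẑ; lever o_n−o_0 = (2.0000,2.0000,4.0000)
cross product → J_v[:, 0] = (-2.0000,2.0000,0.0000)
J_ω[:, 0] = z_0
entry J[0][0] = -2.0000

-2.000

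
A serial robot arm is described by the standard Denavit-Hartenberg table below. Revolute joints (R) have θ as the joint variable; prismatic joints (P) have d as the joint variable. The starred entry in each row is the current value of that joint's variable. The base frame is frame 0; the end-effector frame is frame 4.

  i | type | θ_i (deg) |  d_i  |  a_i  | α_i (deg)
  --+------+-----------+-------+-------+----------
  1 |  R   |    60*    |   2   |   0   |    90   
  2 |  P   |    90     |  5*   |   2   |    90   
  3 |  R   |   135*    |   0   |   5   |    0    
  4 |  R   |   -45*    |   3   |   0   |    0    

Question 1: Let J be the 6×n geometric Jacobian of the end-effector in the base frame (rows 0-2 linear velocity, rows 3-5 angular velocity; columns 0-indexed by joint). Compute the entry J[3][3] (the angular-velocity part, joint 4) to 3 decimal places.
axis z_3 = (0.5000,0.8660,-0.0000); lever o_n−o_3 = (1.5000,2.5981,-0.0000)
cross product → J_v[:, 3] = (0.0000,-0.0000,-0.0000)
J_ω[:, 3] = z_3
entry J[3][3] = 0.5000

0.500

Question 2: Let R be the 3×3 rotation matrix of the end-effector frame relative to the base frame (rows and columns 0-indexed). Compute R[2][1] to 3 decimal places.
-1.000

End-effector y-axis (col 1 of R) = (0.0000,-0.0000,-1.0000)
R[2][1] = -1.0000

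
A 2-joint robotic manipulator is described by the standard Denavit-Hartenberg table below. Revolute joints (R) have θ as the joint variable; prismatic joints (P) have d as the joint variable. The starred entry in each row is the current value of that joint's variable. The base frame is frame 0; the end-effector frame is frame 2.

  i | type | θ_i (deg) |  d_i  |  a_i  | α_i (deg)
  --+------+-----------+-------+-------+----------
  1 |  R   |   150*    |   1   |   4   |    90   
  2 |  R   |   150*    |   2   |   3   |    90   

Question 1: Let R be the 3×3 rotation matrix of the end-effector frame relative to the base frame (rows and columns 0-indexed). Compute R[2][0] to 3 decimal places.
0.500

End-effector x-axis (col 0 of R) = (0.7500,-0.4330,0.5000)
R[2][0] = 0.5000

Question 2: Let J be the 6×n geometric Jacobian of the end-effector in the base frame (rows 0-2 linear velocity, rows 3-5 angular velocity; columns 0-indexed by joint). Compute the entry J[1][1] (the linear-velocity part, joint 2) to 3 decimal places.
-0.750

axis z_1 = (0.5000,0.8660,0.0000); lever o_n−o_1 = (3.2500,0.4330,1.5000)
cross product → J_v[:, 1] = (1.2990,-0.7500,-2.5981)
J_ω[:, 1] = z_1
entry J[1][1] = -0.7500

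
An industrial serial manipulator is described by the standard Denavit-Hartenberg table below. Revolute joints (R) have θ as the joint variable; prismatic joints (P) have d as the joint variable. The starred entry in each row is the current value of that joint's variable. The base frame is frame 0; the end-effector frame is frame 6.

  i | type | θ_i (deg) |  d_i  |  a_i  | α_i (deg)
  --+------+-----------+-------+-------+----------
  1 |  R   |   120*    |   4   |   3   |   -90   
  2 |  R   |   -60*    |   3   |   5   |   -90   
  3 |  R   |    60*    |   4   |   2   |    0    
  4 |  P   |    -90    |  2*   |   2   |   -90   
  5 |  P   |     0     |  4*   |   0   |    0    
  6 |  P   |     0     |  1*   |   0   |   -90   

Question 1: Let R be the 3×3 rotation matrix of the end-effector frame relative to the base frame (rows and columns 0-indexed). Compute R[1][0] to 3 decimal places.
End-effector x-axis (col 0 of R) = (-0.6495,0.1250,0.7500)
R[1][0] = 0.1250

0.125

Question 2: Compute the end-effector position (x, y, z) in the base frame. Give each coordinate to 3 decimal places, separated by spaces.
after link 1: o_1 = (-1.5000, 2.5981, 4.0000)
after link 2: o_2 = (-5.3481, 3.2631, 8.3301)
after link 3: o_3 = (-5.8301, 7.5622, 7.1962)
after link 4: o_4 = (-7.9952, 9.3122, 7.6962)
after link 5: o_5 = (-5.4952, 11.9103, 9.4282)
after link 6: o_6 = (-4.8702, 12.5598, 9.8612)

-4.870 12.560 9.861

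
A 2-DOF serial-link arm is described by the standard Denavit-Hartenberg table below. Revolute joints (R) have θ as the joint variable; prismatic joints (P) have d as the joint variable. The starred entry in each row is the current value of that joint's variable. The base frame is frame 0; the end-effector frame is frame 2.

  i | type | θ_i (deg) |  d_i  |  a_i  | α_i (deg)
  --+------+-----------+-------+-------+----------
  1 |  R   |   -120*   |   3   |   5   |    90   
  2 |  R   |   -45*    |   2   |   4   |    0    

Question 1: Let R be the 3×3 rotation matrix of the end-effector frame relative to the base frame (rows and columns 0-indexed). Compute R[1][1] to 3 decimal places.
-0.612

End-effector y-axis (col 1 of R) = (-0.3536,-0.6124,0.7071)
R[1][1] = -0.6124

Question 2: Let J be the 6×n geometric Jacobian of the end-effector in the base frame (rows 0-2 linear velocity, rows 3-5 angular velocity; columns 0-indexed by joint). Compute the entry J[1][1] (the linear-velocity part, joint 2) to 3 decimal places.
axis z_1 = (-0.8660,0.5000,0.0000); lever o_n−o_1 = (-3.1463,-1.4495,-2.8284)
cross product → J_v[:, 1] = (-1.4142,-2.4495,2.8284)
J_ω[:, 1] = z_1
entry J[1][1] = -2.4495

-2.449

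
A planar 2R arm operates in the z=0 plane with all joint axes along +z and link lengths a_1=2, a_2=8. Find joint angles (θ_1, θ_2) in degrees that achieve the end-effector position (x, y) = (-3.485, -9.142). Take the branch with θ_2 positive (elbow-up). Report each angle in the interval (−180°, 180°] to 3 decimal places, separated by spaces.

-134.975 29.969

cos θ_2 = (95.7214−2²−8²)/(2·2·8) = 0.8663; θ_2 = 29.9693° (elbow-up)
β = atan2(-9.1420,-3.4850) = -110.8672°; ψ = atan2(3.9963,8.9303) = 24.1083°
θ_1 = β − ψ = -134.9755°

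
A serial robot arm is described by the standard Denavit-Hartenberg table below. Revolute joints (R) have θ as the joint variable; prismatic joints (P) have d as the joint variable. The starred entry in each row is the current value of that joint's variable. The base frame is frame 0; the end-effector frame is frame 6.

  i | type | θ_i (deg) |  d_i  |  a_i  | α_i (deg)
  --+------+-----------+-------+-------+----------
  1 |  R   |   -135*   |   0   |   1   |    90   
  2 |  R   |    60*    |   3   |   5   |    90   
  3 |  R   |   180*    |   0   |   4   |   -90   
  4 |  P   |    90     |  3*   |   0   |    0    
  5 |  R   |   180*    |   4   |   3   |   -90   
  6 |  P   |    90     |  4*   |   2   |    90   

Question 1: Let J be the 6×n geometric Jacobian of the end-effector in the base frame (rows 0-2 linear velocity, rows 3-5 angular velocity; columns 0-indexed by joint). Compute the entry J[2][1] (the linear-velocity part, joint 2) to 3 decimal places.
axis z_1 = (-0.7071,0.7071,0.0000); lever o_n−o_1 = (0.6378,-2.1907,-4.0981)
cross product → J_v[:, 1] = (-2.8978,-2.8978,1.0981)
J_ω[:, 1] = z_1
entry J[2][1] = 1.0981

1.098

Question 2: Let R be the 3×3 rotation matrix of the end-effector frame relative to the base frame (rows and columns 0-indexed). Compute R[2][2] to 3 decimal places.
End-effector z-axis (col 2 of R) = (-0.6124,-0.6124,-0.5000)
R[2][2] = -0.5000

-0.500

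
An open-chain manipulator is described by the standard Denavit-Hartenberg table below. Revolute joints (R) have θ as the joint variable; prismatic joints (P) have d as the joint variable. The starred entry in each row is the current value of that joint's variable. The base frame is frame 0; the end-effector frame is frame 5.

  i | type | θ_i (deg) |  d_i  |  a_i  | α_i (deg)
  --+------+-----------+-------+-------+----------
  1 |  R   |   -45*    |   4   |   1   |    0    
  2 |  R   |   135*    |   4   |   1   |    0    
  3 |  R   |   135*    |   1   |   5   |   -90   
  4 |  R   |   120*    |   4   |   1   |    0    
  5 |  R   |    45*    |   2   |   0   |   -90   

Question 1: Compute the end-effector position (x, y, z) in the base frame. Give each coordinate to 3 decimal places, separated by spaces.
1.768 -7.132 8.134

after link 1: o_1 = (0.7071, -0.7071, 4.0000)
after link 2: o_2 = (0.7071, 0.2929, 8.0000)
after link 3: o_3 = (-2.8284, -3.2426, 9.0000)
after link 4: o_4 = (0.3536, -5.7175, 8.1340)
after link 5: o_5 = (1.7678, -7.1317, 8.1340)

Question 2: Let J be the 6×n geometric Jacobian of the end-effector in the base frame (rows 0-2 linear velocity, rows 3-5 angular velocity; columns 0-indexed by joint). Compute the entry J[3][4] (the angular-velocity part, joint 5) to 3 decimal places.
axis z_4 = (0.7071,-0.7071,0.0000); lever o_n−o_4 = (1.4142,-1.4142,0.0000)
cross product → J_v[:, 4] = (0.0000,0.0000,0.0000)
J_ω[:, 4] = z_4
entry J[3][4] = 0.7071

0.707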